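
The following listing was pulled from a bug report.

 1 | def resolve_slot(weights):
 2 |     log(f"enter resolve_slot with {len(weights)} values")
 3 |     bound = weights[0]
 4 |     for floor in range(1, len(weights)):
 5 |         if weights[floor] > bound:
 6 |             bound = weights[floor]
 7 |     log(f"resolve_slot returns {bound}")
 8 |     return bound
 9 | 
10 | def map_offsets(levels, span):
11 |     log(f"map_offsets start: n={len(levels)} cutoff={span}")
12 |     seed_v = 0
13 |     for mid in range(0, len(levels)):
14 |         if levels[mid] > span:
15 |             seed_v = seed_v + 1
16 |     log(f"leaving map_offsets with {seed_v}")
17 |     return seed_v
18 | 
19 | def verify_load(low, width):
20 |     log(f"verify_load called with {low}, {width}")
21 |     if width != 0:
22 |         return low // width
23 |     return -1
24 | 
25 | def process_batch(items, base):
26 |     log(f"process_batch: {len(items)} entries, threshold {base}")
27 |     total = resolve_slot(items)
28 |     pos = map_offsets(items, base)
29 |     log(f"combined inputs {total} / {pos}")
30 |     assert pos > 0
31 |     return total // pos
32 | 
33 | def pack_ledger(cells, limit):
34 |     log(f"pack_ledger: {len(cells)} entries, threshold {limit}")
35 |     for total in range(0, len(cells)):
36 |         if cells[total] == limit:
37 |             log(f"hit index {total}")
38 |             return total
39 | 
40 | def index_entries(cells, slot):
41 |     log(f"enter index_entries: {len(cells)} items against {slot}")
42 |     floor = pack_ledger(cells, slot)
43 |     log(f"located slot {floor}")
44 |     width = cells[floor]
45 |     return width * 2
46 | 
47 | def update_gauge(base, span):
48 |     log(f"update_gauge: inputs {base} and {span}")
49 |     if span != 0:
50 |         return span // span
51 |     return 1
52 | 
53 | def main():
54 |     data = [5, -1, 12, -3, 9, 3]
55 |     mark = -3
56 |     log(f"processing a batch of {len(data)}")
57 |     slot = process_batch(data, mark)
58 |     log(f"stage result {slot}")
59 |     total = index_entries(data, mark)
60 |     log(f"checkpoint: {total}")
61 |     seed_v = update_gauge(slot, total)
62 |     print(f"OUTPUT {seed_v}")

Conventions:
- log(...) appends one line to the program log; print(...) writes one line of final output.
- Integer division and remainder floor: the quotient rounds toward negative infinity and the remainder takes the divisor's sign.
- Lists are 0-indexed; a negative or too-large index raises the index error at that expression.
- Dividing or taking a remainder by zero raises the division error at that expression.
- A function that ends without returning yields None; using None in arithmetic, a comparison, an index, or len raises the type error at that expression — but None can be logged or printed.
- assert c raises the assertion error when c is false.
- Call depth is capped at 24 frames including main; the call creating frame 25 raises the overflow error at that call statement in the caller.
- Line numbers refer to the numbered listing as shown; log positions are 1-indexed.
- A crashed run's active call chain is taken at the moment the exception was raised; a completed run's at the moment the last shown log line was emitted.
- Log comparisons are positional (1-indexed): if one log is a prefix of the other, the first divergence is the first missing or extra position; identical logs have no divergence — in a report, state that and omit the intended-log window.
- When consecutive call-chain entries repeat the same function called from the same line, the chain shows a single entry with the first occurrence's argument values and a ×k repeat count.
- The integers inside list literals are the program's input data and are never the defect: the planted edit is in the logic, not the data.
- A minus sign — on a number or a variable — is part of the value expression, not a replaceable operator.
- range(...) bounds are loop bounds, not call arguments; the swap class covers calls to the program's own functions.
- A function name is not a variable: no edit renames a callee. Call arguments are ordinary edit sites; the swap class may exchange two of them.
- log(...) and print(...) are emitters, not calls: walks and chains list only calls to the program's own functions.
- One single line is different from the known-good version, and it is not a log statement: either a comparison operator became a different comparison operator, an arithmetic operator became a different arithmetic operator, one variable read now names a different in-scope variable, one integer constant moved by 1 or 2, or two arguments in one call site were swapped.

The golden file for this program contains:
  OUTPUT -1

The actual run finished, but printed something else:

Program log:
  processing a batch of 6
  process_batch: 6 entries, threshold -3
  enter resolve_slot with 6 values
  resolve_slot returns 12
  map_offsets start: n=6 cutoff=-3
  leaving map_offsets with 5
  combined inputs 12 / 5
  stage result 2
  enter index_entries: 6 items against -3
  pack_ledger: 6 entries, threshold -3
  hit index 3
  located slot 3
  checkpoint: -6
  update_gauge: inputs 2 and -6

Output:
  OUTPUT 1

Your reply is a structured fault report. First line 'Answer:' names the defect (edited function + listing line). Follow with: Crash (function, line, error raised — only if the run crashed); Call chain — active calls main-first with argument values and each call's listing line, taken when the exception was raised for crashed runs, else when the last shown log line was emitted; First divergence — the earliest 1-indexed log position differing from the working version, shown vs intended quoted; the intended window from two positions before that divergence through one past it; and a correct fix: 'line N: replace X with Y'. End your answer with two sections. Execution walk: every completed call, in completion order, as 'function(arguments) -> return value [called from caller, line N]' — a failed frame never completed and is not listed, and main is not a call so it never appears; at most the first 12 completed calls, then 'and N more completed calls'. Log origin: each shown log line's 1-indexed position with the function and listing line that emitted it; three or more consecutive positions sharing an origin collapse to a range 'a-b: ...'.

Answer: the defect is in update_gauge at line 50.
Key observation: Log streams are identical — the defect surfaces only in the printed output.
Call chain: main -> update_gauge(2, -6) (called at line 61).
First divergence: there is none — every log position agrees.
Execution walk:
  resolve_slot([5, -1, 12, -3, 9, 3]) -> 12  [called from process_batch, line 27]
  map_offsets([5, -1, 12, -3, 9, 3], -3) -> 5  [called from process_batch, line 28]
  process_batch([5, -1, 12, -3, 9, 3], -3) -> 2  [called from main, line 57]
  pack_ledger([5, -1, 12, -3, 9, 3], -3) -> 3  [called from index_entries, line 42]
  index_entries([5, -1, 12, -3, 9, 3], -3) -> -6  [called from main, line 59]
  update_gauge(2, -6) -> 1  [called from main, line 61]
Log line origins:
  1 — main, line 56
  2 — process_batch, line 26
  3 — resolve_slot, line 2
  4 — resolve_slot, line 7
  5 — map_offsets, line 11
  6 — map_offsets, line 16
  7 — process_batch, line 29
  8 — main, line 58
  9 — index_entries, line 41
  10 — pack_ledger, line 34
  11 — pack_ledger, line 37
  12 — index_entries, line 43
  13 — main, line 60
  14 — update_gauge, line 48
A correct fix: line 50: replace `span // span` with `base // span`.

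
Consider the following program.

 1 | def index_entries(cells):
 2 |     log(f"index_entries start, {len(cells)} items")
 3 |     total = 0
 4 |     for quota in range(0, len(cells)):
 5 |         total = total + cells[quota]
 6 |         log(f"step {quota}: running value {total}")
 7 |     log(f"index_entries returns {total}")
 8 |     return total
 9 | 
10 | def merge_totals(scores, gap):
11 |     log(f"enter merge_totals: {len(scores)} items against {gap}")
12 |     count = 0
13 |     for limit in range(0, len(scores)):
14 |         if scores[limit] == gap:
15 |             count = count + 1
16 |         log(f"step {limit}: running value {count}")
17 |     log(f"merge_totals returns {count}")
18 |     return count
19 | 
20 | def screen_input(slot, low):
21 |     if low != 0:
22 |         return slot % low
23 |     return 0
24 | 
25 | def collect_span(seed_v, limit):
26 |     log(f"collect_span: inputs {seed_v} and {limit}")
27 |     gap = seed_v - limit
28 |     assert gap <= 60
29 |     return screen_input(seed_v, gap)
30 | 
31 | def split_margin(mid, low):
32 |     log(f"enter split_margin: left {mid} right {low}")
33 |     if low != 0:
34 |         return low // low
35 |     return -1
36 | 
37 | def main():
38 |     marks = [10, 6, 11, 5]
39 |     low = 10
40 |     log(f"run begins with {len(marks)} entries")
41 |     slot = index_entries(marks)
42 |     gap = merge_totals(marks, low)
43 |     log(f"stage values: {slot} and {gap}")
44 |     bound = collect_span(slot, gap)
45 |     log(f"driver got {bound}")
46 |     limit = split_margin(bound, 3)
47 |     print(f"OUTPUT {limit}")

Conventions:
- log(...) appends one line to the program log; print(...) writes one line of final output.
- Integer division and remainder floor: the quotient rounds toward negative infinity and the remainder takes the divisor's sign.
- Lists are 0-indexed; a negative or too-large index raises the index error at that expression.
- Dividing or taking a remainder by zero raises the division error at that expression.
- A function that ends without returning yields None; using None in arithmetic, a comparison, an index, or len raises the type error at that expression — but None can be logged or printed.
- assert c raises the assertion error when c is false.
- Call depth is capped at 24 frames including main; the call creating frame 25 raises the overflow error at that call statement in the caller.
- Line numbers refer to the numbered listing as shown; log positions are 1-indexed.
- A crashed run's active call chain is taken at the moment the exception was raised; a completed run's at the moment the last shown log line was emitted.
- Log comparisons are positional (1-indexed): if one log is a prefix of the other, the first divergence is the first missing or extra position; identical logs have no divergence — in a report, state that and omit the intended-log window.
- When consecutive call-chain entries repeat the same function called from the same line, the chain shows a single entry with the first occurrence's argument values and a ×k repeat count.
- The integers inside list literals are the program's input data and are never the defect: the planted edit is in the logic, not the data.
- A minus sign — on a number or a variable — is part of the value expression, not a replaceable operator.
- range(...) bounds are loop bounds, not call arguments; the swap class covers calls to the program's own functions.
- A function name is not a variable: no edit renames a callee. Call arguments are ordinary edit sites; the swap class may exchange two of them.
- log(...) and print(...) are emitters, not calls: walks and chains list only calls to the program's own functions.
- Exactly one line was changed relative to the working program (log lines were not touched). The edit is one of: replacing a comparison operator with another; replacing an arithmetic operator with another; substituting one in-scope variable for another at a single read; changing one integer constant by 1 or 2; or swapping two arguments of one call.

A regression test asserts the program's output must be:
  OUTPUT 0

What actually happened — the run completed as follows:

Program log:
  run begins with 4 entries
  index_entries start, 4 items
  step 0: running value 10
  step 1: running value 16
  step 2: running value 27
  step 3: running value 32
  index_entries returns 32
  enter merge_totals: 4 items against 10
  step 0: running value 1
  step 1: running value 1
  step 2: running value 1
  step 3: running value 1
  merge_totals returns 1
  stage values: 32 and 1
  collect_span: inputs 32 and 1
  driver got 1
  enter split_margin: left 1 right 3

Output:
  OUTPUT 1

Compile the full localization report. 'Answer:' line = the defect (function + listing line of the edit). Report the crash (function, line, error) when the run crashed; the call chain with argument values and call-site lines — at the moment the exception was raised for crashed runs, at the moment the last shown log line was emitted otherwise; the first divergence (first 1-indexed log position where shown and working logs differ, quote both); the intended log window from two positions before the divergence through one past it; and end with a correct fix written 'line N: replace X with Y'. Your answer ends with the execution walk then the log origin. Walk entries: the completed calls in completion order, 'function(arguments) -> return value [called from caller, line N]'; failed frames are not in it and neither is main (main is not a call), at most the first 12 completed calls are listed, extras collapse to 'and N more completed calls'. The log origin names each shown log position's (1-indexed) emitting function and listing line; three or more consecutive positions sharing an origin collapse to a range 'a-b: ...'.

Answer: the defect is in split_margin at line 34.
Key observation: The two runs log identically and part ways only at the printed values.
Call chain: main -> split_margin(1, 3) (called at line 46).
First divergence: none — the logs agree in full.
Execution walk:
  index_entries([10, 6, 11, 5]) -> 32  [called from main, line 41]
  merge_totals([10, 6, 11, 5], 10) -> 1  [called from main, line 42]
  screen_input(32, 31) -> 1  [called from collect_span, line 29]
  collect_span(32, 1) -> 1  [called from main, line 44]
  split_margin(1, 3) -> 1  [called from main, line 46]
Log origin:
  1: emitted by main (line 40)
  2: emitted by index_entries (line 2)
  3-6: emitted by index_entries (line 6)
  7: emitted by index_entries (line 7)
  8: emitted by merge_totals (line 11)
  9-12: emitted by merge_totals (line 16)
  13: emitted by merge_totals (line 17)
  14: emitted by main (line 43)
  15: emitted by collect_span (line 26)
  16: emitted by main (line 45)
  17: emitted by split_margin (line 32)
A correct fix: line 34: replace `low // low` with `mid // low`.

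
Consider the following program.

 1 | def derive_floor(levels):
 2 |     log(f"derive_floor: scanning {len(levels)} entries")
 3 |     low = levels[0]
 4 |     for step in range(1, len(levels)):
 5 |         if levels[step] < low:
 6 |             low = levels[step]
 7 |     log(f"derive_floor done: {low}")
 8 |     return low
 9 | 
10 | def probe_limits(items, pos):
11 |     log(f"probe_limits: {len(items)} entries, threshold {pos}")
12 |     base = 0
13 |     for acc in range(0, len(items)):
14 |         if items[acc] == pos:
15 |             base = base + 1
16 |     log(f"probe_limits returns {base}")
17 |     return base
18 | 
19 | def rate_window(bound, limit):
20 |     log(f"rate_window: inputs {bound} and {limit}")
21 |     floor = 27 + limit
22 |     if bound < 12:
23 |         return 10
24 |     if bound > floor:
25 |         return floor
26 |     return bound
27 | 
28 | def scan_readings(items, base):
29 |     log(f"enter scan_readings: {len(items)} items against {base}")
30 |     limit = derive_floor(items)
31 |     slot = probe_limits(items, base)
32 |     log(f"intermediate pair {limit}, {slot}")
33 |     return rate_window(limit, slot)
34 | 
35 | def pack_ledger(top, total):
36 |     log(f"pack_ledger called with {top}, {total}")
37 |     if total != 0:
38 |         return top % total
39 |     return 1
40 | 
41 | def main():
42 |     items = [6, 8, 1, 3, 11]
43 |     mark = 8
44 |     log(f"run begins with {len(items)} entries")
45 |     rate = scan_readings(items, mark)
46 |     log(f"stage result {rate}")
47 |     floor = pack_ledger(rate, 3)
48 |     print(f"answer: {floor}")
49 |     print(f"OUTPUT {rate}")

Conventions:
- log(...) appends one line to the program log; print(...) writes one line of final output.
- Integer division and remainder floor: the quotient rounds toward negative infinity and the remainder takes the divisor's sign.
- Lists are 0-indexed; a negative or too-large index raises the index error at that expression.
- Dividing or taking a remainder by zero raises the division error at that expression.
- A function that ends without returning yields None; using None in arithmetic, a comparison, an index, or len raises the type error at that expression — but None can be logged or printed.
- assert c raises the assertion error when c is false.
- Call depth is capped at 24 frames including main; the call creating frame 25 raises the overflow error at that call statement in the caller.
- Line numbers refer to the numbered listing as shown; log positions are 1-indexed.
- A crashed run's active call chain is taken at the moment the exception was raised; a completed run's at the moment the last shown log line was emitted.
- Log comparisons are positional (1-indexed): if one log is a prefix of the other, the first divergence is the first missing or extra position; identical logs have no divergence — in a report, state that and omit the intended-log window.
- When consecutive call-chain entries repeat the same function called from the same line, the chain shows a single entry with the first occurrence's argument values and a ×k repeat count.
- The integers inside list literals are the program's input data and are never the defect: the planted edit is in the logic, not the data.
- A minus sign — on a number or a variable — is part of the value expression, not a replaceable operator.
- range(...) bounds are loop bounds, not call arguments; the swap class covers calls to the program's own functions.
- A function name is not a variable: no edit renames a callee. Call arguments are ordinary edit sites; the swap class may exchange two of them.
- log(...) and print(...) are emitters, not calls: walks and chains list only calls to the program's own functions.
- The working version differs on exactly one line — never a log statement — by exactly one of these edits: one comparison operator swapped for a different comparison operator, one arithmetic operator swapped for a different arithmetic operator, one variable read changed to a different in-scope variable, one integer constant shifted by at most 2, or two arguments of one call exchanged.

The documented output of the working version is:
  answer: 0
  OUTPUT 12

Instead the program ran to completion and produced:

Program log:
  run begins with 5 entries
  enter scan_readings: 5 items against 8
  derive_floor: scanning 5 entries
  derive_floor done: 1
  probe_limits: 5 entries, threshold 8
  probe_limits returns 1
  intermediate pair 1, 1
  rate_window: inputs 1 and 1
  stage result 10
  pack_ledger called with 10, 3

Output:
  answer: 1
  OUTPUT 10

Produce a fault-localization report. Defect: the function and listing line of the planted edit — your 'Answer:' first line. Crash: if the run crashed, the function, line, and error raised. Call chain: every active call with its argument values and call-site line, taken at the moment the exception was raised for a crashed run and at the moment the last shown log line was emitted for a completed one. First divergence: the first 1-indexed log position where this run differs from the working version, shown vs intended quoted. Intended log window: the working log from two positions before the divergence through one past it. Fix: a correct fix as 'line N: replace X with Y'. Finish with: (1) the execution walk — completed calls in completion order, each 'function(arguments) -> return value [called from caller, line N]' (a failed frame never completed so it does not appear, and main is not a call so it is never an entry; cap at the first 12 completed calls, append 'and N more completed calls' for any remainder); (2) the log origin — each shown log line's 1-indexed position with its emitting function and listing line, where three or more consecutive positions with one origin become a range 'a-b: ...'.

Answer: the defect is in rate_window at line 23.
The tell: The earliest visible damage is log position 9 — 'stage result 10' rather than the intended 'stage result 12'.
Call chain: main -> pack_ledger(10, 3) (called at line 47).
First divergence: position 9; shown 'stage result 10' vs intended 'stage result 12'.
Intended log window:
  7: intermediate pair 1, 1
  8: rate_window: inputs 1 and 1
  9: stage result 12
  10: pack_ledger called with 12, 3
Execution walk:
  derive_floor([6, 8, 1, 3, 11]) -> 1  [called from scan_readings, line 30]
  probe_limits([6, 8, 1, 3, 11], 8) -> 1  [called from scan_readings, line 31]
  rate_window(1, 1) -> 10  [called from scan_readings, line 33]
  scan_readings([6, 8, 1, 3, 11], 8) -> 10  [called from main, line 45]
  pack_ledger(10, 3) -> 1  [called from main, line 47]
Log origins:
  1: emitted by main (line 44)
  2: emitted by scan_readings (line 29)
  3: emitted by derive_floor (line 2)
  4: emitted by derive_floor (line 7)
  5: emitted by probe_limits (line 11)
  6: emitted by probe_limits (line 16)
  7: emitted by scan_readings (line 32)
  8: emitted by rate_window (line 20)
  9: emitted by main (line 46)
  10: emitted by pack_ledger (line 36)
A correct fix: line 23: replace `10` with `12`.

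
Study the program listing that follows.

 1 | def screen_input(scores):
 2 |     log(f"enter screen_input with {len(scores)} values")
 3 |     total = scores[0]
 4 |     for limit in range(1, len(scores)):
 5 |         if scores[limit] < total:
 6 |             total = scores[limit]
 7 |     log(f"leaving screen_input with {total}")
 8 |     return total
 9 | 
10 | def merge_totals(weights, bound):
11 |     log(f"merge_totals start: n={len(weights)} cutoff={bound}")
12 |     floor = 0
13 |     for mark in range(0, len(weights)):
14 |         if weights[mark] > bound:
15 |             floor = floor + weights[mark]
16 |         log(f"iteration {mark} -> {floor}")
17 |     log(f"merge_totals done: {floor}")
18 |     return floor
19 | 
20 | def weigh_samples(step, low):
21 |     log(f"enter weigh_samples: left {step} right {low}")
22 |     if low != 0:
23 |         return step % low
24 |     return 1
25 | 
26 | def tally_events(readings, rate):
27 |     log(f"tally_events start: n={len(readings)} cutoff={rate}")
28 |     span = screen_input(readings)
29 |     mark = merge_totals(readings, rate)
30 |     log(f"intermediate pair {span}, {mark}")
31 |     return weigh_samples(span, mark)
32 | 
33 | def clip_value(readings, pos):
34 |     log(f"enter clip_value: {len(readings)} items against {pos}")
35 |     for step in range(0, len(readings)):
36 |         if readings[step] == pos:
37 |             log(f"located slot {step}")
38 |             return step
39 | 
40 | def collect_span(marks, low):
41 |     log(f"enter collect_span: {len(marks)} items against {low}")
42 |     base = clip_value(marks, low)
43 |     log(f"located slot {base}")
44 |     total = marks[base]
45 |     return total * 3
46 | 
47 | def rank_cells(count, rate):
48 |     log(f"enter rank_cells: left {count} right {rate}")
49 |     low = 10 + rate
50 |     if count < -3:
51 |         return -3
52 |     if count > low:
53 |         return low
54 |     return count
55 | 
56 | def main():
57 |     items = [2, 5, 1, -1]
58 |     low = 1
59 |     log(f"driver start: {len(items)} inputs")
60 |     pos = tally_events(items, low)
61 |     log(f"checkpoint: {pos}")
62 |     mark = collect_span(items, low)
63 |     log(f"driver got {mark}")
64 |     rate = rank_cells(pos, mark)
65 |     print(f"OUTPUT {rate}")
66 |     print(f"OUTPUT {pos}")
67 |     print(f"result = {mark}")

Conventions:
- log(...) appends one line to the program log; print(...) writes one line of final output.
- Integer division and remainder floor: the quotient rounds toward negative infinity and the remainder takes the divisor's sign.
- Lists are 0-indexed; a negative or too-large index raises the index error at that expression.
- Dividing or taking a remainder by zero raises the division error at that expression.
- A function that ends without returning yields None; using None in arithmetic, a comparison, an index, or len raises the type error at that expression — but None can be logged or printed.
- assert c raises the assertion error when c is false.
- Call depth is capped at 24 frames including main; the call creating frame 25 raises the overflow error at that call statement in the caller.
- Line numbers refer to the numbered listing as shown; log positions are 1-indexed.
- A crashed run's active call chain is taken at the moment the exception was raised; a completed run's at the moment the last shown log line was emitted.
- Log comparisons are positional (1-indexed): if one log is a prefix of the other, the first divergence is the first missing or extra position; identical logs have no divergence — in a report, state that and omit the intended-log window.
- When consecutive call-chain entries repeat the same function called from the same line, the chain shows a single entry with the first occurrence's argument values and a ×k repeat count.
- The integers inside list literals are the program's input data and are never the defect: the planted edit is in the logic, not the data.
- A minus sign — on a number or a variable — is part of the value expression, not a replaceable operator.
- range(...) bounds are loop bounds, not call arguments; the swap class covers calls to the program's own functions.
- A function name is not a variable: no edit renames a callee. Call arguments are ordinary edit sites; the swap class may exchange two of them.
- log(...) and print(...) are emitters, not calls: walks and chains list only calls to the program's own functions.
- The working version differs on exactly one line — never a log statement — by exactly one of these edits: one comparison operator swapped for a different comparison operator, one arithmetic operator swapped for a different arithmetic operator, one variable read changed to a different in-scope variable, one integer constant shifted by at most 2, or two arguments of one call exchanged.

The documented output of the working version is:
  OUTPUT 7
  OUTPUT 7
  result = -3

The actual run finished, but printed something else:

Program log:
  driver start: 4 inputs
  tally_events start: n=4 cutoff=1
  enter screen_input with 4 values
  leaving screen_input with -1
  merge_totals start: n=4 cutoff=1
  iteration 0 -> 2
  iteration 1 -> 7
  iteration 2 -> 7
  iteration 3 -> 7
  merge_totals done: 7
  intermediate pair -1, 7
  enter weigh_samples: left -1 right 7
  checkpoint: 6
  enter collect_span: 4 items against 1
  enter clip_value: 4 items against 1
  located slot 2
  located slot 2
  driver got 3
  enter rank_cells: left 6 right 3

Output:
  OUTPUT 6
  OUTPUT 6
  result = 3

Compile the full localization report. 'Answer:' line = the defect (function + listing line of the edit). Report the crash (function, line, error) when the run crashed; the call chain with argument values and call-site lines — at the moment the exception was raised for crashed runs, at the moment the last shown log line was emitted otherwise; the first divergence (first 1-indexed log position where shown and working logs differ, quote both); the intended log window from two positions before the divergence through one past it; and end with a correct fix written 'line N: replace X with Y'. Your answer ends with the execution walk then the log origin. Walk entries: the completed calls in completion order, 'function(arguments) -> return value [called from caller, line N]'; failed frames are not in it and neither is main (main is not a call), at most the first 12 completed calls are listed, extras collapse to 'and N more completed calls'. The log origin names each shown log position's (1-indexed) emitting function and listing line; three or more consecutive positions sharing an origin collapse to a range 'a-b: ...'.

Answer: the defect is in main at line 58.
Key fact: Everything matches until log position 2, which reads 'tally_events start: n=4 cutoff=1' in place of 'tally_events start: n=4 cutoff=-1'.
Call chain: main -> rank_cells(6, 3) (called at line 64).
First divergence: position 2 — shown 'tally_events start: n=4 cutoff=1', intended 'tally_events start: n=4 cutoff=-1'.
Intended log window:
  1: driver start: 4 inputs
  2: tally_events start: n=4 cutoff=-1
  3: enter screen_input with 4 values
Execution walk:
  screen_input([2, 5, 1, -1]) -> -1  [called from tally_events, line 28]
  merge_totals([2, 5, 1, -1], 1) -> 7  [called from tally_events, line 29]
  weigh_samples(-1, 7) -> 6  [called from tally_events, line 31]
  tally_events([2, 5, 1, -1], 1) -> 6  [called from main, line 60]
  clip_value([2, 5, 1, -1], 1) -> 2  [called from collect_span, line 42]
  collect_span([2, 5, 1, -1], 1) -> 3  [called from main, line 62]
  rank_cells(6, 3) -> 6  [called from main, line 64]
Log line origins:
  1: emitted by main (line 59)
  2: emitted by tally_events (line 27)
  3: emitted by screen_input (line 2)
  4: emitted by screen_input (line 7)
  5: emitted by merge_totals (line 11)
  6-9: emitted by merge_totals (line 16)
  10: emitted by merge_totals (line 17)
  11: emitted by tally_events (line 30)
  12: emitted by weigh_samples (line 21)
  13: emitted by main (line 61)
  14: emitted by collect_span (line 41)
  15: emitted by clip_value (line 34)
  16: emitted by clip_value (line 37)
  17: emitted by collect_span (line 43)
  18: emitted by main (line 63)
  19: emitted by rank_cells (line 48)
A correct fix: line 58: replace `1` with `-1`.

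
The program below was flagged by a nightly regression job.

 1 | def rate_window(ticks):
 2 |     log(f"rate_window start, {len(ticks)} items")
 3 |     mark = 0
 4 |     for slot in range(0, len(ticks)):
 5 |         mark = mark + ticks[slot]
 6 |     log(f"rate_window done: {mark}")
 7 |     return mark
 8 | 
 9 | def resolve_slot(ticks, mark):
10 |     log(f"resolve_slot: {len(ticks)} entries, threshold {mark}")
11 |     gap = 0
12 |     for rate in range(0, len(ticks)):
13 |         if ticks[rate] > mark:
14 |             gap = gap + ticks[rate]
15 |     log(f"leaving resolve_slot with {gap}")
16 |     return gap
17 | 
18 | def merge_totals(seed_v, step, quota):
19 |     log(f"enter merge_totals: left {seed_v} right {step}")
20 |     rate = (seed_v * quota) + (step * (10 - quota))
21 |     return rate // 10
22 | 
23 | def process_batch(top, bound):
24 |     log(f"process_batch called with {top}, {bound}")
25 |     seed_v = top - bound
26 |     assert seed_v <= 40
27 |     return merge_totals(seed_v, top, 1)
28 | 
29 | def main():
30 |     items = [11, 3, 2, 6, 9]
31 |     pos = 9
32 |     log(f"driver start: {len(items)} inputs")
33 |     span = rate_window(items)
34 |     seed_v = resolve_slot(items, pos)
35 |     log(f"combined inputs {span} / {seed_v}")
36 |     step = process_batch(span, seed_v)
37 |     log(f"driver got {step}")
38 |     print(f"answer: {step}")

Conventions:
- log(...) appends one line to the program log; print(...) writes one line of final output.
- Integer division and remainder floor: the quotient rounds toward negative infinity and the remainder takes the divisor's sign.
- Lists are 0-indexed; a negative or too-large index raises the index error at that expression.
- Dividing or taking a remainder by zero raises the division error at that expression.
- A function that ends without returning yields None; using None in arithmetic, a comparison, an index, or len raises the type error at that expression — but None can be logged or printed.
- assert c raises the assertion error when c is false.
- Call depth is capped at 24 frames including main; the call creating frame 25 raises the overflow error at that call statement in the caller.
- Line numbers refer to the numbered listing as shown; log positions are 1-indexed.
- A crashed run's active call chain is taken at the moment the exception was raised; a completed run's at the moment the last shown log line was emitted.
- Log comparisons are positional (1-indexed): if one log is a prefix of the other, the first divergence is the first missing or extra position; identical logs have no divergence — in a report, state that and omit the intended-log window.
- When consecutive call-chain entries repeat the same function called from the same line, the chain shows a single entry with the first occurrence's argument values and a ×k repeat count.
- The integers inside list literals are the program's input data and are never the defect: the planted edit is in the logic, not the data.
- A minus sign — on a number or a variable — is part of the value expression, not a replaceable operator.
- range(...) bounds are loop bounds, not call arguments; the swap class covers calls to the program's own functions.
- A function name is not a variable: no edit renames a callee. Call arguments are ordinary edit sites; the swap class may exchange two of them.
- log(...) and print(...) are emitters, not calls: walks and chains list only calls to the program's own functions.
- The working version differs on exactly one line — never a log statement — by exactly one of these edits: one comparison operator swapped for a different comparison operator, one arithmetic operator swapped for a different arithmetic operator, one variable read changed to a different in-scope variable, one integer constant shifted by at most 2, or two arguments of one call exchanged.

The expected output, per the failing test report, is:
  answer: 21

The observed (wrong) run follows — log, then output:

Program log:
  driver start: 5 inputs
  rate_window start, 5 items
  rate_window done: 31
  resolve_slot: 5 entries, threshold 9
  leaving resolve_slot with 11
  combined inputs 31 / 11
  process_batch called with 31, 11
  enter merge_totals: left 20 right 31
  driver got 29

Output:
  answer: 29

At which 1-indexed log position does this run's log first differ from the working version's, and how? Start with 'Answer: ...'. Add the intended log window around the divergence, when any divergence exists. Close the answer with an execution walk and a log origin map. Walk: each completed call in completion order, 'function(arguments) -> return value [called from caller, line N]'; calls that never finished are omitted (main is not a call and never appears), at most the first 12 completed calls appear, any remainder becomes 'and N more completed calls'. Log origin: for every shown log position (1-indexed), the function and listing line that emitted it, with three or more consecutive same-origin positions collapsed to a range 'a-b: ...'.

Answer: position 8 — shown 'enter merge_totals: left 20 right 31', intended 'enter merge_totals: left 31 right 20'.
Intended log window:
  6: combined inputs 31 / 11
  7: process_batch called with 31, 11
  8: enter merge_totals: left 31 right 20
  9: driver got 21
Execution walk:
  rate_window([11, 3, 2, 6, 9]) -> 31  [called from main, line 33]
  resolve_slot([11, 3, 2, 6, 9], 9) -> 11  [called from main, line 34]
  merge_totals(20, 31, 1) -> 29  [called from process_batch, line 27]
  process_batch(31, 11) -> 29  [called from main, line 36]
Origin of each log line:
  1: from main, line 32
  2: from rate_window, line 2
  3: from rate_window, line 6
  4: from resolve_slot, line 10
  5: from resolve_slot, line 15
  6: from main, line 35
  7: from process_batch, line 24
  8: from merge_totals, line 19
  9: from main, line 37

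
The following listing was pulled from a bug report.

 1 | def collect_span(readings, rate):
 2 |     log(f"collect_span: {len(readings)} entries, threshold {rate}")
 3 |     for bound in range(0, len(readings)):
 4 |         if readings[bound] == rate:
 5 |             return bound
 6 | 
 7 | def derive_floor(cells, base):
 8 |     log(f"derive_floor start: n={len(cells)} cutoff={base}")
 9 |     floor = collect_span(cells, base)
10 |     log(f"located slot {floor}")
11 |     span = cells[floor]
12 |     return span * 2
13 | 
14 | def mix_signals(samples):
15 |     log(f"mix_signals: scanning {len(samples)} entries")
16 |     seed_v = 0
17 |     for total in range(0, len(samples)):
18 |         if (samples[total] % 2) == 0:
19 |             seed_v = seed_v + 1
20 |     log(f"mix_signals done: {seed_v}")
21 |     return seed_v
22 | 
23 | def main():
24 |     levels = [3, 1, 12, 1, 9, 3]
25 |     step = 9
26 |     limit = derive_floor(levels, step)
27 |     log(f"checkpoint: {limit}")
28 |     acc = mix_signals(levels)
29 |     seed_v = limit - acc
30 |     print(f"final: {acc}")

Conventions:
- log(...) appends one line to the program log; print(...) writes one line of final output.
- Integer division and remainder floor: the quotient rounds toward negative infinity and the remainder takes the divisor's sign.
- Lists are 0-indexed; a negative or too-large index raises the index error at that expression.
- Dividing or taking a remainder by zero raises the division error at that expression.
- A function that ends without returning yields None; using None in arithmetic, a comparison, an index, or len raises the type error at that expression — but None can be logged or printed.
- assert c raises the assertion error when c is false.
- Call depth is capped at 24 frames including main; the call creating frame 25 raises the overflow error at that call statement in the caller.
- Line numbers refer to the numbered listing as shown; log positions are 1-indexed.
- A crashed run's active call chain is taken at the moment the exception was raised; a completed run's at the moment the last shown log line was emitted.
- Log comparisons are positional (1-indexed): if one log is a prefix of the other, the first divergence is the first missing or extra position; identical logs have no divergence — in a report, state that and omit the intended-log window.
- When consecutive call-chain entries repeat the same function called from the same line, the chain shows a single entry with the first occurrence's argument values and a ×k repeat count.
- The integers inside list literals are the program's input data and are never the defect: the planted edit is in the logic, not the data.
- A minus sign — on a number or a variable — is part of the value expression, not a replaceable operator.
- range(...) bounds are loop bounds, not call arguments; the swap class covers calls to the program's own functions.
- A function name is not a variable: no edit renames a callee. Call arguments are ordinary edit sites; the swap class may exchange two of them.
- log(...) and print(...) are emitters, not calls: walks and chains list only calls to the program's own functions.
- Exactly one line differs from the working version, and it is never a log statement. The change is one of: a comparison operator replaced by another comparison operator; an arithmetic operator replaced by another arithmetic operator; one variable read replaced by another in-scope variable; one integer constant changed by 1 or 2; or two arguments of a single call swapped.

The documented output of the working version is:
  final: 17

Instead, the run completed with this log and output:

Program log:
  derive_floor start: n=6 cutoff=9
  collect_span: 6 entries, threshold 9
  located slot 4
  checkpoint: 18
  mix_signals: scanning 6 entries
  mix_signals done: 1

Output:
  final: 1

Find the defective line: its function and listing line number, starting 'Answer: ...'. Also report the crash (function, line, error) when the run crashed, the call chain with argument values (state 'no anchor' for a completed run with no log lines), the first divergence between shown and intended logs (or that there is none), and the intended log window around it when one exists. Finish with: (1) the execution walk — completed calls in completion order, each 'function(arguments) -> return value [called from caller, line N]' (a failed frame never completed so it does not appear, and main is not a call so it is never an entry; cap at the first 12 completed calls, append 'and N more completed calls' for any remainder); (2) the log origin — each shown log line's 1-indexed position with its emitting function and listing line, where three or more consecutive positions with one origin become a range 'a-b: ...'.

Answer: the defect is in main at line 30.
Core observation: Every logged value matches the working version; the printed result is what differs.
Call chain: main -> mix_signals([3, 1, 12, 1, 9, 3]) (called at line 28).
First divergence: none (the log streams are identical).
Execution walk:
  collect_span([3, 1, 12, 1, 9, 3], 9) -> 4  [called from derive_floor, line 9]
  derive_floor([3, 1, 12, 1, 9, 3], 9) -> 18  [called from main, line 26]
  mix_signals([3, 1, 12, 1, 9, 3]) -> 1  [called from main, line 28]
Origin of each log line:
  1: emitted by derive_floor (line 8)
  2: emitted by collect_span (line 2)
  3: emitted by derive_floor (line 10)
  4: emitted by main (line 27)
  5: emitted by mix_signals (line 15)
  6: emitted by mix_signals (line 20)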